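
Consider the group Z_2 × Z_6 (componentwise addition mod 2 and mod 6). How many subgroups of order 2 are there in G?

3

|G| = 12 and 2 | 12, so subgroups of order 2 are possible by Lagrange.
The subgroups of order 2 are: {(0,0), (0,3)}; {(0,0), (1,0)}; {(0,0), (1,3)}.
So G has 3 subgroups of order 2.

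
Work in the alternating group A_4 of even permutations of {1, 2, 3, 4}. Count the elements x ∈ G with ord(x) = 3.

8

The elements of order 3 are: (2 3 4), (2 4 3), (1 2 3), (1 2 4), (1 3 2), (1 3 4), (1 4 2), (1 4 3).
That's 8.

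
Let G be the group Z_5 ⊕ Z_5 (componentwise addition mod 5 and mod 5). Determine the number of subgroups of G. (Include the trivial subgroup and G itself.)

8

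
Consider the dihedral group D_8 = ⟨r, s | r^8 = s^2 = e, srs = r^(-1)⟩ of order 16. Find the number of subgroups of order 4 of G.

5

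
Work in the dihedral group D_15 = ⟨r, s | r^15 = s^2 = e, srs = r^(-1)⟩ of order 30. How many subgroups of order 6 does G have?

5

|G| = 30 and 6 | 30, so subgroups of order 6 are possible by Lagrange.
The subgroups of order 6 are: {e, r^5, r^10, s, r^5s, r^10s}; {e, r^5, r^10, rs, r^6s, r^11s}; {e, r^5, r^10, r^2s, r^7s, r^12s}; {e, r^5, r^10, r^3s, r^8s, r^13s}; … (5 in all).
So G has 5 subgroups of order 6.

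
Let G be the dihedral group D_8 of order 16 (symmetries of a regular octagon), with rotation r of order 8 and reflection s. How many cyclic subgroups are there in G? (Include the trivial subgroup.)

12

Group the elements of G by the cyclic subgroup they generate; each cyclic subgroup of order d accounts for φ(d) elements.
Cyclic subgroups by order — order 1: 1; order 2: 9; order 4: 1; order 8: 1.
Total: 12.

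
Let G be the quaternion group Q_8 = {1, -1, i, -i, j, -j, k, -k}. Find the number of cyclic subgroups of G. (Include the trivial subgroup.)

Each element a generates a cyclic subgroup ⟨a⟩; distinct elements may generate the same one (a cyclic group of order d has φ(d) generators).
Cyclic subgroups by order — order 1: 1; order 2: 1; order 4: 3.
Total: 5.

5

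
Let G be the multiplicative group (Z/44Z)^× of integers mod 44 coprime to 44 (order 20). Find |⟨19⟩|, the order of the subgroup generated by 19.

10

Compute successive powers of 19 mod 44: 19, 9, 39, 37, 43, 25, 35, 5, …; 19^10 ≡ 1 (mod 44).
So |⟨19⟩| = 10.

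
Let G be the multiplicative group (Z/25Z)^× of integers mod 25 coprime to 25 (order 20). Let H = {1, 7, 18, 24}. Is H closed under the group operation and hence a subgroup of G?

Yes

|H| = 4 divides |G| = 20, consistent with Lagrange.
H contains the identity, every element's inverse is in H, and H is closed under ·: it is a subgroup.
In fact H = ⟨18⟩.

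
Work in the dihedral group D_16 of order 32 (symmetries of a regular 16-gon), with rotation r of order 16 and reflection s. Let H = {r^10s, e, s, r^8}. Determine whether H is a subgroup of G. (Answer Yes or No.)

Closure fails: s · r^10s = r^6 ∉ H. So H is not a subgroup.

No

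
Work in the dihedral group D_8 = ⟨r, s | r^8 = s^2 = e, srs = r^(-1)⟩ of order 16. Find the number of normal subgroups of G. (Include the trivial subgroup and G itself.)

G has 19 subgroups. Checking conjugation-invariance by order — order 1: 1/1 normal; order 2: 1/9 normal; order 4: 1/5 normal; order 8: 3/3 normal; order 16: 1/1 normal.
Total normal subgroups: 7.

7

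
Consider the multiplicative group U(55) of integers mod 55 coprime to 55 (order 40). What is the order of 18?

20

Compute successive powers of 18 mod 55: 18, 49, 2, 36, 43, 4, 17, 31, …; 18^20 ≡ 1 (mod 55).
So |⟨18⟩| = 20.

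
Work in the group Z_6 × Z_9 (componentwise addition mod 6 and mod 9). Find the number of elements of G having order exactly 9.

18

An element (a,b) has order lcm(ord(a), ord(b)); count pairs with lcm equal to 9.
Enumerating gives 18 such elements.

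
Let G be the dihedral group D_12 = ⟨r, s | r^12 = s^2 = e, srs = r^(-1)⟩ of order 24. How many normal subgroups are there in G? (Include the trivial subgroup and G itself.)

9

G has 34 subgroups. Checking conjugation-invariance by order — order 1: 1/1 normal; order 2: 1/13 normal; order 3: 1/1 normal; order 4: 1/7 normal; order 6: 1/5 normal; order 8: 0/3 normal; order 12: 3/3 normal; order 24: 1/1 normal.
Total normal subgroups: 9.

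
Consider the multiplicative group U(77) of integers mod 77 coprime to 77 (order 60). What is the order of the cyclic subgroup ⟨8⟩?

10

Compute successive powers of 8 mod 77: 8, 64, 50, 15, 43, 36, 57, 71, …; 8^10 ≡ 1 (mod 77).
So |⟨8⟩| = 10.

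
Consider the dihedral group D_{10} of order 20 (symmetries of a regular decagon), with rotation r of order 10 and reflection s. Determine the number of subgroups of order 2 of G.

|G| = 20 and 2 | 20, so subgroups of order 2 are possible by Lagrange.
The subgroups of order 2 are: {e, r^2s}; {e, r^3s}; {e, r^4s}; {e, r^5}; … (11 in all).
So G has 11 subgroups of order 2.

11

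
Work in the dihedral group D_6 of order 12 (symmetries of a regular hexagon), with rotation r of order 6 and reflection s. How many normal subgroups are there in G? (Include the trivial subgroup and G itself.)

7

G has 16 subgroups. Checking conjugation-invariance by order — order 1: 1/1 normal; order 2: 1/7 normal; order 3: 1/1 normal; order 4: 0/3 normal; order 6: 3/3 normal; order 12: 1/1 normal.
Total normal subgroups: 7.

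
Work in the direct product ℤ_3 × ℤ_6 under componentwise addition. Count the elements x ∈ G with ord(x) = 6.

8

An element (a,b) has order lcm(ord(a), ord(b)); count pairs with lcm equal to 6.
Enumerating gives 8 such elements.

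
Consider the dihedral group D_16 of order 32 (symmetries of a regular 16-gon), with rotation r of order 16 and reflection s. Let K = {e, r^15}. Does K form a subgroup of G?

No

r^15 ∈ K but its inverse r ∉ K, so K is not a subgroup.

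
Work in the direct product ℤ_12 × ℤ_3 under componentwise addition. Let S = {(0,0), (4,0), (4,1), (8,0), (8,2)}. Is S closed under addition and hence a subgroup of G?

No

|S| = 5 does not divide |G| = 36, so by Lagrange S is not a subgroup.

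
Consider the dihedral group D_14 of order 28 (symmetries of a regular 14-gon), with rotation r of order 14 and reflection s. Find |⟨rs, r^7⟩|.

4

|⟨rs⟩| = 2 and |⟨r^7⟩| = 2, so |H| is a multiple of lcm(2, 2) = 2 and divides |G| = 28.
Closing under the operation: H = {e, r^7, rs, r^8s}, so |H| = 4.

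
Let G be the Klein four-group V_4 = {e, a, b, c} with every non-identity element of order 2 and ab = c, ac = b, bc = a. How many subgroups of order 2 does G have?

|G| = 4 and 2 | 4, so subgroups of order 2 are possible by Lagrange.
The subgroups of order 2 are: {e, a}; {e, b}; {e, c}.
So G has 3 subgroups of order 2.

3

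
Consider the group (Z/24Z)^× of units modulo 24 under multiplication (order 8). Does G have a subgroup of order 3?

No

3 does not divide |G| = 8, so by Lagrange no subgroup of order 3 exists.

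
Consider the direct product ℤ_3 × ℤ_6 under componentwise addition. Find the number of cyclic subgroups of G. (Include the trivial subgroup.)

A cyclic subgroup of order d is generated by each of its φ(d) elements of order d, so the cyclic subgroups of order d number (#elements of order d)/φ(d).
Cyclic subgroups by order — order 1: 1; order 2: 1; order 3: 4; order 6: 4.
Total: 10.

10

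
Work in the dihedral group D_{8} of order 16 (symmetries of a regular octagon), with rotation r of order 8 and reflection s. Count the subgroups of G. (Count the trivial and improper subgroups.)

19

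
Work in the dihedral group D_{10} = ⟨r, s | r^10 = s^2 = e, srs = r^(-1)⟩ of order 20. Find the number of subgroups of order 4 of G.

5

|G| = 20 and 4 | 20, so subgroups of order 4 are possible by Lagrange.
The subgroups of order 4 are: {e, r^5, r^2s, r^7s}; {e, r^5, r^3s, r^8s}; {e, r^5, r^4s, r^9s}; {e, r^5, s, r^5s}; … (5 in all).
So G has 5 subgroups of order 4.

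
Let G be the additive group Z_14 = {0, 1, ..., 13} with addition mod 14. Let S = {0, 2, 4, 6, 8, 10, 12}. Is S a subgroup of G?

|S| = 7 divides |G| = 14, consistent with Lagrange.
S contains the identity, every element's inverse is in S, and S is closed under +: it is a subgroup.
In fact S = ⟨2⟩.

Yes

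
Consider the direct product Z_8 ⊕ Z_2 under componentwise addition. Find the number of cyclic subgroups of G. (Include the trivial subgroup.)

8

Each element a generates a cyclic subgroup ⟨a⟩; distinct elements may generate the same one (a cyclic group of order d has φ(d) generators).
Cyclic subgroups by order — order 1: 1; order 2: 3; order 4: 2; order 8: 2.
Total: 8.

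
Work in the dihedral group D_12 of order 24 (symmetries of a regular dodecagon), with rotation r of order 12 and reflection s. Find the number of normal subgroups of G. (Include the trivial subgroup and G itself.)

G has 34 subgroups. Checking conjugation-invariance by order — order 1: 1/1 normal; order 2: 1/13 normal; order 3: 1/1 normal; order 4: 1/7 normal; order 6: 1/5 normal; order 8: 0/3 normal; order 12: 3/3 normal; order 24: 1/1 normal.
Total normal subgroups: 9.

9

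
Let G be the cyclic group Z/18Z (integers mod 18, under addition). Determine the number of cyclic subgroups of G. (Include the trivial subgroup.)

6

Each element a generates a cyclic subgroup ⟨a⟩; distinct elements may generate the same one (a cyclic group of order d has φ(d) generators).
Cyclic subgroups by order — order 1: 1; order 2: 1; order 3: 1; order 6: 1; order 9: 1; order 18: 1.
Total: 6.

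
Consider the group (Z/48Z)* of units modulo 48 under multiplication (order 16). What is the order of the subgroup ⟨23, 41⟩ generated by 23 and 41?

|⟨23⟩| = 2 and |⟨41⟩| = 2, so |H| is a multiple of lcm(2, 2) = 2 and divides |G| = 16.
Closing under the operation: H = {1, 23, 31, 41}, so |H| = 4.

4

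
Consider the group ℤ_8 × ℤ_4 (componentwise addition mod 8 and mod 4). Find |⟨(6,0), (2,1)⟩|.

|⟨(6,0)⟩| = 4 and |⟨(2,1)⟩| = 4, so |H| is a multiple of lcm(4, 4) = 4 and divides |G| = 32.
Closing under the operation: H = {(0,0), (0,1), (0,2), (0,3), (2,0), (2,1), (2,2), (2,3), (4,0), (4,1), (4,2), (4,3), (6,0), (6,1), (6,2), (6,3)}, so |H| = 16.

16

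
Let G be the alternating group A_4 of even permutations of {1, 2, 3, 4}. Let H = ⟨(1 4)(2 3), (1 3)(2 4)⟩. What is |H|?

4

|⟨(1 4)(2 3)⟩| = 2 and |⟨(1 3)(2 4)⟩| = 2, so |H| is a multiple of lcm(2, 2) = 2 and divides |G| = 12.
Closing under the operation: H = {e, (1 2)(3 4), (1 3)(2 4), (1 4)(2 3)}, so |H| = 4.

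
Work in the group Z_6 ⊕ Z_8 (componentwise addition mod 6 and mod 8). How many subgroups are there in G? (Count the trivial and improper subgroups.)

|G| = 48, so by Lagrange every subgroup order divides 48. Divisors: 1, 2, 3, 4, 6, 8, 12, 16, 24, 48.
Subgroups by order — order 1: 1; order 2: 3; order 3: 1; order 4: 3; order 6: 3; order 8: 3; order 12: 3; order 16: 1; order 24: 3; order 48: 1.
Total: 1 + 3 + 1 + 3 + 3 + 3 + 3 + 1 + 3 + 1 = 22.

22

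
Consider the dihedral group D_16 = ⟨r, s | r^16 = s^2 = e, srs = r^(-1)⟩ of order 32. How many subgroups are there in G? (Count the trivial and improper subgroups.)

|G| = 32, so by Lagrange every subgroup order divides 32. Divisors: 1, 2, 4, 8, 16, 32.
Subgroups by order — order 1: 1; order 2: 17; order 4: 9; order 8: 5; order 16: 3; order 32: 1.
Total: 1 + 17 + 9 + 5 + 3 + 1 = 36.

36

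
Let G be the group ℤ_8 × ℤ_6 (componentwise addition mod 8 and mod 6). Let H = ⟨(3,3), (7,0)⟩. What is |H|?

16

|⟨(3,3)⟩| = 8 and |⟨(7,0)⟩| = 8, so |H| is a multiple of lcm(8, 8) = 8 and divides |G| = 48.
Closing under the operation: H = {(0,0), (0,3), (1,0), (1,3), (2,0), (2,3), (3,0), (3,3), (4,0), (4,3), (5,0), (5,3), (6,0), (6,3), (7,0), (7,3)}, so |H| = 16.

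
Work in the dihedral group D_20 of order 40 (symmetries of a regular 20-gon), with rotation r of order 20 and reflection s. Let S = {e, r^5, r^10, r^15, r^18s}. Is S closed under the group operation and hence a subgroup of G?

Closure fails: r^15 · r^18s = r^13s ∉ S. So S is not a subgroup.

No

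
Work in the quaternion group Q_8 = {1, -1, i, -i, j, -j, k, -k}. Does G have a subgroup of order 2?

2 | 8. A subgroup of order 2 is {1, -1}.

Yes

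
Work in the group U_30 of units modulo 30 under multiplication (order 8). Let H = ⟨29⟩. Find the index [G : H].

4

|⟨29⟩| = 2 and |G| = 8.
By Lagrange, [G : H] = |G|/|H| = 8/2 = 4.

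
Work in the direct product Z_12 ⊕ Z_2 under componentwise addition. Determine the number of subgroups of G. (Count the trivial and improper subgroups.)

|G| = 24, so by Lagrange every subgroup order divides 24. Divisors: 1, 2, 3, 4, 6, 8, 12, 24.
Subgroups by order — order 1: 1; order 2: 3; order 3: 1; order 4: 3; order 6: 3; order 8: 1; order 12: 3; order 24: 1.
Total: 1 + 3 + 1 + 3 + 3 + 1 + 3 + 1 = 16.

16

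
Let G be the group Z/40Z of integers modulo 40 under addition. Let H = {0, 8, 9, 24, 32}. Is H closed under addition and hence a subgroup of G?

24 ∈ H but its inverse 16 ∉ H, so H is not a subgroup.

No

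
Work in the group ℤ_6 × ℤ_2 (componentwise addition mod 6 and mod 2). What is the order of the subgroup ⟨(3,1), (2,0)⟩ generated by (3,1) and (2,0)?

6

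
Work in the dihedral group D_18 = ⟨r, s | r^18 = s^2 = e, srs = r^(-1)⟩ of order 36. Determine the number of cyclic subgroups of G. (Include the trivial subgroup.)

24

A cyclic subgroup of order d is generated by each of its φ(d) elements of order d, so the cyclic subgroups of order d number (#elements of order d)/φ(d).
Cyclic subgroups by order — order 1: 1; order 2: 19; order 3: 1; order 6: 1; order 9: 1; order 18: 1.
Total: 24.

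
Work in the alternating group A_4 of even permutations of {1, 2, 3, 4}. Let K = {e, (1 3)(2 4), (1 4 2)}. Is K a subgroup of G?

(1 4 2) ∈ K but its inverse (1 2 4) ∉ K, so K is not a subgroup.

No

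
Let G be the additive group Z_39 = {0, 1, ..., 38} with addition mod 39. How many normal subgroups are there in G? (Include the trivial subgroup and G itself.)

G is abelian, so every subgroup is normal.
G has 4 subgroups in total, hence 4 normal subgroups.

4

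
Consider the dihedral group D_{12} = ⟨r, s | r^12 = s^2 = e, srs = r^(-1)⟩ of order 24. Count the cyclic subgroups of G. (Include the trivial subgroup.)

Each element a generates a cyclic subgroup ⟨a⟩; distinct elements may generate the same one (a cyclic group of order d has φ(d) generators).
Cyclic subgroups by order — order 1: 1; order 2: 13; order 3: 1; order 4: 1; order 6: 1; order 12: 1.
Total: 18.

18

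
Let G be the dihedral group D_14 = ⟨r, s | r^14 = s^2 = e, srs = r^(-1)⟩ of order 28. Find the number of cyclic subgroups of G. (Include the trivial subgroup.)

Group the elements of G by the cyclic subgroup they generate; each cyclic subgroup of order d accounts for φ(d) elements.
Cyclic subgroups by order — order 1: 1; order 2: 15; order 7: 1; order 14: 1.
Total: 18.

18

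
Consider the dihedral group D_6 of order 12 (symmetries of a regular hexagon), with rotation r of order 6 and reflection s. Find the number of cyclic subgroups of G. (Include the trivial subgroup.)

A cyclic subgroup of order d is generated by each of its φ(d) elements of order d, so the cyclic subgroups of order d number (#elements of order d)/φ(d).
Cyclic subgroups by order — order 1: 1; order 2: 7; order 3: 1; order 6: 1.
Total: 10.

10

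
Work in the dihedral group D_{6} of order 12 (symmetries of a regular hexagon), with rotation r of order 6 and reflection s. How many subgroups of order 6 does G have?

|G| = 12 and 6 | 12, so subgroups of order 6 are possible by Lagrange.
The subgroups of order 6 are: {e, r, r^2, r^3, r^4, r^5}; {e, r^2, r^4, s, r^2s, r^4s}; {e, r^2, r^4, rs, r^3s, r^5s}.
So G has 3 subgroups of order 6.

3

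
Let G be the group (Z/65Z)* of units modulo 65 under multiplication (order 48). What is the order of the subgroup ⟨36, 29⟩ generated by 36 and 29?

12

|⟨36⟩| = 6 and |⟨29⟩| = 6, so |H| is a multiple of lcm(6, 6) = 6 and divides |G| = 48.
Closing under the operation: H = {1, 4, 9, 14, 16, 29, 36, 49, 51, 56, 61, 64}, so |H| = 12.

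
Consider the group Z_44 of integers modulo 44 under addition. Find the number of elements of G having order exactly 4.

2

In a cyclic group of order 44, the number of elements of order d (for d | 44) is φ(d).
φ(4) = 2.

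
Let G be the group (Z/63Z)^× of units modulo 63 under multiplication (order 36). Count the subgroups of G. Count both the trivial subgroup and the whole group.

30

|G| = 36, so by Lagrange every subgroup order divides 36. Divisors: 1, 2, 3, 4, 6, 9, 12, 18, 36.
Subgroups by order — order 1: 1; order 2: 3; order 3: 4; order 4: 1; order 6: 12; order 9: 1; order 12: 4; order 18: 3; order 36: 1.
Total: 1 + 3 + 4 + 1 + 12 + 1 + 4 + 3 + 1 = 30.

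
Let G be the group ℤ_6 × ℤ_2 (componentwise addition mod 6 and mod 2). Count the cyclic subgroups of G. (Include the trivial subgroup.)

8

Each element a generates a cyclic subgroup ⟨a⟩; distinct elements may generate the same one (a cyclic group of order d has φ(d) generators).
Cyclic subgroups by order — order 1: 1; order 2: 3; order 3: 1; order 6: 3.
Total: 8.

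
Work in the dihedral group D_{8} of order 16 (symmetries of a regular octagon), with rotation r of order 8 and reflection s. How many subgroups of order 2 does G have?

|G| = 16 and 2 | 16, so subgroups of order 2 are possible by Lagrange.
The subgroups of order 2 are: {e, r^2s}; {e, r^3s}; {e, r^4}; {e, r^4s}; … (9 in all).
So G has 9 subgroups of order 2.

9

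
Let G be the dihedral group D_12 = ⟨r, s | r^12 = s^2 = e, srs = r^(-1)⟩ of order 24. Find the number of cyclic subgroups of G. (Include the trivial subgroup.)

Group the elements of G by the cyclic subgroup they generate; each cyclic subgroup of order d accounts for φ(d) elements.
Cyclic subgroups by order — order 1: 1; order 2: 13; order 3: 1; order 4: 1; order 6: 1; order 12: 1.
Total: 18.

18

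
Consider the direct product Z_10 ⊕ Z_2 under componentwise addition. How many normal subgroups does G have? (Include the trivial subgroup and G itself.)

10

G is abelian, so every subgroup is normal.
G has 10 subgroups in total, hence 10 normal subgroups.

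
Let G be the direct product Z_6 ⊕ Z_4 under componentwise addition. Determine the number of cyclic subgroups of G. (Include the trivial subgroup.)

12

Group the elements of G by the cyclic subgroup they generate; each cyclic subgroup of order d accounts for φ(d) elements.
Cyclic subgroups by order — order 1: 1; order 2: 3; order 3: 1; order 4: 2; order 6: 3; order 12: 2.
Total: 12.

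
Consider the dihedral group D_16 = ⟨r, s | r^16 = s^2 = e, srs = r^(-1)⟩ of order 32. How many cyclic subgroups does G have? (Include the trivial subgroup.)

21

Each element a generates a cyclic subgroup ⟨a⟩; distinct elements may generate the same one (a cyclic group of order d has φ(d) generators).
Cyclic subgroups by order — order 1: 1; order 2: 17; order 4: 1; order 8: 1; order 16: 1.
Total: 21.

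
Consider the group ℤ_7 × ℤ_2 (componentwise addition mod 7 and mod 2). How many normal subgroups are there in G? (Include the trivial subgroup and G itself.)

G is abelian, so every subgroup is normal.
G has 4 subgroups in total, hence 4 normal subgroups.

4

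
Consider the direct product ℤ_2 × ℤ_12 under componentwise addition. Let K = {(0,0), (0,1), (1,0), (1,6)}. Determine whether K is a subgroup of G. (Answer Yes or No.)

No

(0,1) ∈ K but its inverse (0,11) ∉ K, so K is not a subgroup.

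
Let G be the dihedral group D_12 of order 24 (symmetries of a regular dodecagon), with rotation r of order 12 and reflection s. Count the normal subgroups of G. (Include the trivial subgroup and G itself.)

G has 34 subgroups. Checking conjugation-invariance by order — order 1: 1/1 normal; order 2: 1/13 normal; order 3: 1/1 normal; order 4: 1/7 normal; order 6: 1/5 normal; order 8: 0/3 normal; order 12: 3/3 normal; order 24: 1/1 normal.
Total normal subgroups: 9.

9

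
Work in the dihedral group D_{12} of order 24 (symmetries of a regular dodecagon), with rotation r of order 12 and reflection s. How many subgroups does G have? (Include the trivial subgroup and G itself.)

|G| = 24, so by Lagrange every subgroup order divides 24. Divisors: 1, 2, 3, 4, 6, 8, 12, 24.
Subgroups by order — order 1: 1; order 2: 13; order 3: 1; order 4: 7; order 6: 5; order 8: 3; order 12: 3; order 24: 1.
Total: 1 + 13 + 1 + 7 + 5 + 3 + 3 + 1 = 34.

34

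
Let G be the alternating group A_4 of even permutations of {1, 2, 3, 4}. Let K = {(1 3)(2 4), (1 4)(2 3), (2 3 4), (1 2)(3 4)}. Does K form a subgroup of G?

No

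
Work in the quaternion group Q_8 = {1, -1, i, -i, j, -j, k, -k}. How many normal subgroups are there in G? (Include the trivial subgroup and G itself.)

G has 6 subgroups. Checking conjugation-invariance by order — order 1: 1/1 normal; order 2: 1/1 normal; order 4: 3/3 normal; order 8: 1/1 normal.
Total normal subgroups: 6.

6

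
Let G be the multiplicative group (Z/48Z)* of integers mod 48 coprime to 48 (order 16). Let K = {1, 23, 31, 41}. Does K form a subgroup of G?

|K| = 4 divides |G| = 16, consistent with Lagrange.
K contains the identity, every element's inverse is in K, and K is closed under ·: it is a subgroup.

Yes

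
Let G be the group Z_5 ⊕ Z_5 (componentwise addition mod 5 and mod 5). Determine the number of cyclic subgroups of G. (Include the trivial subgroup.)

Group the elements of G by the cyclic subgroup they generate; each cyclic subgroup of order d accounts for φ(d) elements.
Cyclic subgroups by order — order 1: 1; order 5: 6.
Total: 7.

7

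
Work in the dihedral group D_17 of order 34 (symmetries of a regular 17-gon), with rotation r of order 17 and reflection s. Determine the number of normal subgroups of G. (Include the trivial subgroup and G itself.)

3

G has 20 subgroups. Checking conjugation-invariance by order — order 1: 1/1 normal; order 2: 0/17 normal; order 17: 1/1 normal; order 34: 1/1 normal.
Total normal subgroups: 3.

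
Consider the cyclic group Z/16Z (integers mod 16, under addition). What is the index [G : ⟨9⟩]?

1

|⟨9⟩| = 16 and |G| = 16.
By Lagrange, [G : H] = |G|/|H| = 16/16 = 1.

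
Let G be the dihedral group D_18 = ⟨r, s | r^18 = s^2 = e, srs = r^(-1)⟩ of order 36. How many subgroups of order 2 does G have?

19

|G| = 36 and 2 | 36, so subgroups of order 2 are possible by Lagrange.
The subgroups of order 2 are: {e, r^10s}; {e, r^11s}; {e, r^12s}; {e, r^13s}; … (19 in all).
So G has 19 subgroups of order 2.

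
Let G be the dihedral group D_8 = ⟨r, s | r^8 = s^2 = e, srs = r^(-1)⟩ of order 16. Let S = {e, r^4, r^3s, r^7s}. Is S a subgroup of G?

Yes

|S| = 4 divides |G| = 16, consistent with Lagrange.
S contains the identity, every element's inverse is in S, and S is closed under ·: it is a subgroup.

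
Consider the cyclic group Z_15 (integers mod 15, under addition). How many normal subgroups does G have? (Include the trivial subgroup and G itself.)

G is abelian, so every subgroup is normal.
G has 4 subgroups in total, hence 4 normal subgroups.

4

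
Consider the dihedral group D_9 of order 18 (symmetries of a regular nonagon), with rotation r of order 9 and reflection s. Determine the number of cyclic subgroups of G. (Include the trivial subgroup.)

12

Group the elements of G by the cyclic subgroup they generate; each cyclic subgroup of order d accounts for φ(d) elements.
Cyclic subgroups by order — order 1: 1; order 2: 9; order 3: 1; order 9: 1.
Total: 12.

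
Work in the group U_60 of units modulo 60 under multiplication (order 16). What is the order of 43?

4

Compute successive powers of 43 mod 60: 43, 49, 7, 1; 43^4 ≡ 1 (mod 60).
So |⟨43⟩| = 4.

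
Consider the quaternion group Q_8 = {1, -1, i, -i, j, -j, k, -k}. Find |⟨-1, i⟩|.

|⟨-1⟩| = 2 and |⟨i⟩| = 4, so |H| is a multiple of lcm(2, 4) = 4 and divides |G| = 8.
Closing under the operation: H = {1, -1, i, -i}, so |H| = 4.

4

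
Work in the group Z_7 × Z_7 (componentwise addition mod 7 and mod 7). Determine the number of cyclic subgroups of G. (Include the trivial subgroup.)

Each element a generates a cyclic subgroup ⟨a⟩; distinct elements may generate the same one (a cyclic group of order d has φ(d) generators).
Cyclic subgroups by order — order 1: 1; order 7: 8.
Total: 9.

9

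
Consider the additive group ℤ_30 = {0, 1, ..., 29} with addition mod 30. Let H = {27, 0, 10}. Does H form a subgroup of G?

No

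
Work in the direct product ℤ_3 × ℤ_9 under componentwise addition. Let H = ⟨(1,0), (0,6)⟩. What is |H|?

9

|⟨(1,0)⟩| = 3 and |⟨(0,6)⟩| = 3, so |H| is a multiple of lcm(3, 3) = 3 and divides |G| = 27.
Closing under the operation: H = {(0,0), (0,3), (0,6), (1,0), (1,3), (1,6), (2,0), (2,3), (2,6)}, so |H| = 9.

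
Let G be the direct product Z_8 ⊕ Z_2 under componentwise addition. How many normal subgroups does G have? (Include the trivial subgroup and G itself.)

11

G is abelian, so every subgroup is normal.
G has 11 subgroups in total, hence 11 normal subgroups.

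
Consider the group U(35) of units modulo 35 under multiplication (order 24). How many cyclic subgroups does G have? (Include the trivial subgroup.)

12

A cyclic subgroup of order d is generated by each of its φ(d) elements of order d, so the cyclic subgroups of order d number (#elements of order d)/φ(d).
Cyclic subgroups by order — order 1: 1; order 2: 3; order 3: 1; order 4: 2; order 6: 3; order 12: 2.
Total: 12.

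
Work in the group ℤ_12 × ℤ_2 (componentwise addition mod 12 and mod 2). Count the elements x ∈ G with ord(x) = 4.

An element (a,b) has order lcm(ord(a), ord(b)); count pairs with lcm equal to 4.
Enumerating gives 4 such elements.

4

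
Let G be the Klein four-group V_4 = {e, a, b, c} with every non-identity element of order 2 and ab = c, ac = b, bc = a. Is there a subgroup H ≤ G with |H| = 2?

Yes

2 | 4. A subgroup of order 2 is {e, a}.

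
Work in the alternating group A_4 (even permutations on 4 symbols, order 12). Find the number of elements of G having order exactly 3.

8

The elements of order 3 are: (2 3 4), (2 4 3), (1 2 3), (1 2 4), (1 3 2), (1 3 4), (1 4 2), (1 4 3).
That's 8.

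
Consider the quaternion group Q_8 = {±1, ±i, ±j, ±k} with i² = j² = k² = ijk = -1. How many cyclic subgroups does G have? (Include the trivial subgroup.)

Group the elements of G by the cyclic subgroup they generate; each cyclic subgroup of order d accounts for φ(d) elements.
Cyclic subgroups by order — order 1: 1; order 2: 1; order 4: 3.
Total: 5.

5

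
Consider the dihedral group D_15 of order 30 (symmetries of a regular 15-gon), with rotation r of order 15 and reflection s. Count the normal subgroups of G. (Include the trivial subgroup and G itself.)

5

G has 28 subgroups. Checking conjugation-invariance by order — order 1: 1/1 normal; order 2: 0/15 normal; order 3: 1/1 normal; order 5: 1/1 normal; order 6: 0/5 normal; order 10: 0/3 normal; order 15: 1/1 normal; order 30: 1/1 normal.
Total normal subgroups: 5.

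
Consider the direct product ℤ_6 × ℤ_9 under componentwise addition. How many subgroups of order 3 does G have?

4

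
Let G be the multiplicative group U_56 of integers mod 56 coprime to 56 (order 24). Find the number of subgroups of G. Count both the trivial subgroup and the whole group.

32

|G| = 24, so by Lagrange every subgroup order divides 24. Divisors: 1, 2, 3, 4, 6, 8, 12, 24.
Subgroups by order — order 1: 1; order 2: 7; order 3: 1; order 4: 7; order 6: 7; order 8: 1; order 12: 7; order 24: 1.
Total: 1 + 7 + 1 + 7 + 7 + 1 + 7 + 1 = 32.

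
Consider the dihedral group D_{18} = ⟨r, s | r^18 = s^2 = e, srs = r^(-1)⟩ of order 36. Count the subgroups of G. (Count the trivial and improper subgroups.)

|G| = 36, so by Lagrange every subgroup order divides 36. Divisors: 1, 2, 3, 4, 6, 9, 12, 18, 36.
Subgroups by order — order 1: 1; order 2: 19; order 3: 1; order 4: 9; order 6: 7; order 9: 1; order 12: 3; order 18: 3; order 36: 1.
Total: 1 + 19 + 1 + 9 + 7 + 1 + 3 + 3 + 1 = 45.

45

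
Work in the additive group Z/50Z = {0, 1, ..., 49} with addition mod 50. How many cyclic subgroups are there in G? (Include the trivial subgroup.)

6

Each element a generates a cyclic subgroup ⟨a⟩; distinct elements may generate the same one (a cyclic group of order d has φ(d) generators).
Cyclic subgroups by order — order 1: 1; order 2: 1; order 5: 1; order 10: 1; order 25: 1; order 50: 1.
Total: 6.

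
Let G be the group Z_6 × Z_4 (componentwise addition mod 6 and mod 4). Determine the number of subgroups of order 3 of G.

1

|G| = 24 and 3 | 24, so subgroups of order 3 are possible by Lagrange.
The subgroups of order 3 are: {(0,0), (2,0), (4,0)}.
So G has 1 subgroup of order 3.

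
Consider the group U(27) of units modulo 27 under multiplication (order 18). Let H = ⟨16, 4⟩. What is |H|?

9

|⟨16⟩| = 9 and |⟨4⟩| = 9, so |H| is a multiple of lcm(9, 9) = 9 and divides |G| = 18.
Closing under the operation: H = {1, 4, 7, 10, 13, 16, 19, 22, 25}, so |H| = 9.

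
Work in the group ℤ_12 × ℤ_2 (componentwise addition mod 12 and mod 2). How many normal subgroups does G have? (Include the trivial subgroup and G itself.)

16

G is abelian, so every subgroup is normal.
G has 16 subgroups in total, hence 16 normal subgroups.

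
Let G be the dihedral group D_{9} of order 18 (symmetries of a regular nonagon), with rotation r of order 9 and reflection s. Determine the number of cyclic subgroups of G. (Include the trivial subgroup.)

12

A cyclic subgroup of order d is generated by each of its φ(d) elements of order d, so the cyclic subgroups of order d number (#elements of order d)/φ(d).
Cyclic subgroups by order — order 1: 1; order 2: 9; order 3: 1; order 9: 1.
Total: 12.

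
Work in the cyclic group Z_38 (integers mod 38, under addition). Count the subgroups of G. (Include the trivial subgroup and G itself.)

4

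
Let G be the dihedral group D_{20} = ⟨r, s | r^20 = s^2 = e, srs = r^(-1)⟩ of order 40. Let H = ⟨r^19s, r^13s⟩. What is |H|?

20

|⟨r^19s⟩| = 2 and |⟨r^13s⟩| = 2, so |H| is a multiple of lcm(2, 2) = 2 and divides |G| = 40.
Closing under the operation: H = {e, r^2, r^4, r^6, r^8, r^10, r^12, r^14, r^16, r^18, rs, r^3s, r^5s, r^7s, r^9s, r^11s, r^13s, r^15s, r^17s, r^19s}, so |H| = 20.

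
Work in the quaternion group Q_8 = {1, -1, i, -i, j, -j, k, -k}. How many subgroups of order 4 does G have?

|G| = 8 and 4 | 8, so subgroups of order 4 are possible by Lagrange.
The subgroups of order 4 are: {1, -1, i, -i}; {1, -1, j, -j}; {1, -1, k, -k}.
So G has 3 subgroups of order 4.

3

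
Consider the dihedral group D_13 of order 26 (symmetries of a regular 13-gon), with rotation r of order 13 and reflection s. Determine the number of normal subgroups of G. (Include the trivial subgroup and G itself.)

3

G has 16 subgroups. Checking conjugation-invariance by order — order 1: 1/1 normal; order 2: 0/13 normal; order 13: 1/1 normal; order 26: 1/1 normal.
Total normal subgroups: 3.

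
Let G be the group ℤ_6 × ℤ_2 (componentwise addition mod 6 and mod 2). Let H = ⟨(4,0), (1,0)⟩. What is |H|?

6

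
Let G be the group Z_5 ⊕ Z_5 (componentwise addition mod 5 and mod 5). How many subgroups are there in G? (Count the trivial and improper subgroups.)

|G| = 25, so by Lagrange every subgroup order divides 25. Divisors: 1, 5, 25.
Subgroups by order — order 1: 1; order 5: 6; order 25: 1.
Total: 1 + 6 + 1 = 8.

8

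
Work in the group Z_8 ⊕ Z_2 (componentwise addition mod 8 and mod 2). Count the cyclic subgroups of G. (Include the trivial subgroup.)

8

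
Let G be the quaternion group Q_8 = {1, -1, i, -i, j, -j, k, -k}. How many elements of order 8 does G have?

0

No element of G has order 8 (even though 8 | 8).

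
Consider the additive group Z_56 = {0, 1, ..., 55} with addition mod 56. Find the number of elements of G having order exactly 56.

In a cyclic group of order 56, the number of elements of order d (for d | 56) is φ(d).
φ(56) = 24.

24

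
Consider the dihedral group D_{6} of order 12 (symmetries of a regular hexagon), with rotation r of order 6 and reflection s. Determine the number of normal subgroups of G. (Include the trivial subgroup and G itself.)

G has 16 subgroups. Checking conjugation-invariance by order — order 1: 1/1 normal; order 2: 1/7 normal; order 3: 1/1 normal; order 4: 0/3 normal; order 6: 3/3 normal; order 12: 1/1 normal.
Total normal subgroups: 7.

7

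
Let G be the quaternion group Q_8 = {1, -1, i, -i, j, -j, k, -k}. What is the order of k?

4

Computing powers of k: the smallest k with (k)^k = e is k = 4.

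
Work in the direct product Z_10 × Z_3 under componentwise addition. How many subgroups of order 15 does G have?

|G| = 30 and 15 | 30, so subgroups of order 15 are possible by Lagrange.
The subgroups of order 15 are: {(0,0), (0,1), (0,2), (2,0), (2,1), (2,2), (4,0), (4,1), (4,2), (6,0), (6,1), (6,2), (8,0), (8,1), (8,2)}.
So G has 1 subgroup of order 15.

1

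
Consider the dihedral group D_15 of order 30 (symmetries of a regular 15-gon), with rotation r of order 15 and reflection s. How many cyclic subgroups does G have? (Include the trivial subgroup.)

19

Each element a generates a cyclic subgroup ⟨a⟩; distinct elements may generate the same one (a cyclic group of order d has φ(d) generators).
Cyclic subgroups by order — order 1: 1; order 2: 15; order 3: 1; order 5: 1; order 15: 1.
Total: 19.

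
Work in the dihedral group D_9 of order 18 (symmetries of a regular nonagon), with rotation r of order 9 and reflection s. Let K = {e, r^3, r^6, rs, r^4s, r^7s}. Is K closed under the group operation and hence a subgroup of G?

Yes

|K| = 6 divides |G| = 18, consistent with Lagrange.
K contains the identity, every element's inverse is in K, and K is closed under ·: it is a subgroup.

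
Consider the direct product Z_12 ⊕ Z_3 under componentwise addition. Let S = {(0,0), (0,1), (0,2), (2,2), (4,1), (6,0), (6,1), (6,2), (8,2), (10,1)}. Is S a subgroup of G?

|S| = 10 does not divide |G| = 36, so by Lagrange S is not a subgroup.

No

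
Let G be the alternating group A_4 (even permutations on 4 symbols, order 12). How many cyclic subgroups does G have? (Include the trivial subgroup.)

Each element a generates a cyclic subgroup ⟨a⟩; distinct elements may generate the same one (a cyclic group of order d has φ(d) generators).
Cyclic subgroups by order — order 1: 1; order 2: 3; order 3: 4.
Total: 8.

8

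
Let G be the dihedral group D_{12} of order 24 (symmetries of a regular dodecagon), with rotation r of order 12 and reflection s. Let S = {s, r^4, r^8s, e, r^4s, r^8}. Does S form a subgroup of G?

|S| = 6 divides |G| = 24, consistent with Lagrange.
S contains the identity, every element's inverse is in S, and S is closed under ·: it is a subgroup.

Yes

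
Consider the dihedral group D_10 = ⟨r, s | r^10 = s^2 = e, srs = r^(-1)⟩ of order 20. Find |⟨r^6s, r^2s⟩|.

|⟨r^6s⟩| = 2 and |⟨r^2s⟩| = 2, so |H| is a multiple of lcm(2, 2) = 2 and divides |G| = 20.
Closing under the operation: H = {e, r^2, r^4, r^6, r^8, s, r^2s, r^4s, r^6s, r^8s}, so |H| = 10.

10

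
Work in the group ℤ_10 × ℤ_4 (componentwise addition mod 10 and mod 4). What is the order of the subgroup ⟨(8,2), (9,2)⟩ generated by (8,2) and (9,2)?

|⟨(8,2)⟩| = 10 and |⟨(9,2)⟩| = 10, so |H| is a multiple of lcm(10, 10) = 10 and divides |G| = 40.
Closing under the operation: H = {(0,0), (0,2), (1,0), (1,2), (2,0), (2,2), (3,0), (3,2), (4,0), (4,2), (5,0), (5,2), (6,0), (6,2), (7,0), (7,2), (8,0), (8,2), (9,0), (9,2)}, so |H| = 20.

20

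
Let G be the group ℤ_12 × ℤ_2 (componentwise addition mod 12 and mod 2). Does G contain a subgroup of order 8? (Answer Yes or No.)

8 | 24. A subgroup of order 8 is {(0,0), (0,1), (3,0), (3,1), (6,0), (6,1), (9,0), (9,1)}.

Yes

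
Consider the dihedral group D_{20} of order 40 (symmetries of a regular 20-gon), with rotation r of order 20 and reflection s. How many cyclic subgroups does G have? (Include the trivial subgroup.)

26

A cyclic subgroup of order d is generated by each of its φ(d) elements of order d, so the cyclic subgroups of order d number (#elements of order d)/φ(d).
Cyclic subgroups by order — order 1: 1; order 2: 21; order 4: 1; order 5: 1; order 10: 1; order 20: 1.
Total: 26.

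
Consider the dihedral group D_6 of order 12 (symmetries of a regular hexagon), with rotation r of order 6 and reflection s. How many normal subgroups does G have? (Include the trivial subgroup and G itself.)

7

G has 16 subgroups. Checking conjugation-invariance by order — order 1: 1/1 normal; order 2: 1/7 normal; order 3: 1/1 normal; order 4: 0/3 normal; order 6: 3/3 normal; order 12: 1/1 normal.
Total normal subgroups: 7.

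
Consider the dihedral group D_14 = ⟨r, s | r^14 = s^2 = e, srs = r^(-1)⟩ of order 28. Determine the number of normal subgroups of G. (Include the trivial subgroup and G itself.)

7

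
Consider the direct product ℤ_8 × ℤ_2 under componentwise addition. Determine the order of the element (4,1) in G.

The order of (4,1) in Z_8 × Z_2 is lcm(ord(4) in Z_8, ord(1) in Z_2).
ord(4) = 2 and ord(1) = 2, so |⟨(4,1)⟩| = lcm(2, 2) = 2.

2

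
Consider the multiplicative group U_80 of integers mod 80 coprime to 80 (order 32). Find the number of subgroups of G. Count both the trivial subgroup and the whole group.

|G| = 32, so by Lagrange every subgroup order divides 32. Divisors: 1, 2, 4, 8, 16, 32.
Subgroups by order — order 1: 1; order 2: 7; order 4: 19; order 8: 19; order 16: 7; order 32: 1.
Total: 1 + 7 + 19 + 19 + 7 + 1 = 54.

54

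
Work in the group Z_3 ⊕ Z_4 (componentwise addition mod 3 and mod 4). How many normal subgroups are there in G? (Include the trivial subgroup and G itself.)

G is abelian, so every subgroup is normal.
G has 6 subgroups in total, hence 6 normal subgroups.

6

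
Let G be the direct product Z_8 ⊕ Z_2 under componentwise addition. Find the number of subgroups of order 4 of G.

3

|G| = 16 and 4 | 16, so subgroups of order 4 are possible by Lagrange.
The subgroups of order 4 are: {(0,0), (0,1), (4,0), (4,1)}; {(0,0), (2,0), (4,0), (6,0)}; {(0,0), (2,1), (4,0), (6,1)}.
So G has 3 subgroups of order 4.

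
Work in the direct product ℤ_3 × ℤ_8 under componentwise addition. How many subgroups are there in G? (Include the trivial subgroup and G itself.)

8

|G| = 24, so by Lagrange every subgroup order divides 24. Divisors: 1, 2, 3, 4, 6, 8, 12, 24.
Subgroups by order — order 1: 1; order 2: 1; order 3: 1; order 4: 1; order 6: 1; order 8: 1; order 12: 1; order 24: 1.
Total: 1 + 1 + 1 + 1 + 1 + 1 + 1 + 1 = 8.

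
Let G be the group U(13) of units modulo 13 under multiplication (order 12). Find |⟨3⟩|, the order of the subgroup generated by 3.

Compute successive powers of 3 mod 13: 3, 9, 1; 3^3 ≡ 1 (mod 13).
So |⟨3⟩| = 3.

3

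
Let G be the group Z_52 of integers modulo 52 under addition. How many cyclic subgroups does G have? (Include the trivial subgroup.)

6

Group the elements of G by the cyclic subgroup they generate; each cyclic subgroup of order d accounts for φ(d) elements.
Cyclic subgroups by order — order 1: 1; order 2: 1; order 4: 1; order 13: 1; order 26: 1; order 52: 1.
Total: 6.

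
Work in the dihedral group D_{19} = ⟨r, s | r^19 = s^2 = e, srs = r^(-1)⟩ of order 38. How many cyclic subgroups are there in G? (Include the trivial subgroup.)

Group the elements of G by the cyclic subgroup they generate; each cyclic subgroup of order d accounts for φ(d) elements.
Cyclic subgroups by order — order 1: 1; order 2: 19; order 19: 1.
Total: 21.

21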